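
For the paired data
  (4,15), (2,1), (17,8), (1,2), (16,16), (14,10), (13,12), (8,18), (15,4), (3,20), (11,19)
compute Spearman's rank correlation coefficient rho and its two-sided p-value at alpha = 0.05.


Step 1: Rank x and y separately (midranks; no ties here).
rank(x): 4->4, 2->2, 17->11, 1->1, 16->10, 14->8, 13->7, 8->5, 15->9, 3->3, 11->6
rank(y): 15->7, 1->1, 8->4, 2->2, 16->8, 10->5, 12->6, 18->9, 4->3, 20->11, 19->10
Step 2: d_i = R_x(i) - R_y(i); compute d_i^2.
  (4-7)^2=9, (2-1)^2=1, (11-4)^2=49, (1-2)^2=1, (10-8)^2=4, (8-5)^2=9, (7-6)^2=1, (5-9)^2=16, (9-3)^2=36, (3-11)^2=64, (6-10)^2=16
sum(d^2) = 206.
Step 3: rho = 1 - 6*206 / (11*(11^2 - 1)) = 1 - 1236/1320 = 0.063636.
Step 4: Under H0, t = rho * sqrt((n-2)/(1-rho^2)) = 0.1913 ~ t(9).
Step 5: Two-sided p-value from the t-distribution with 9 df = 0.852539.
Step 6: alpha = 0.05. fail to reject H0.

rho = 0.0636, p = 0.852539, fail to reject H0 at alpha = 0.05.


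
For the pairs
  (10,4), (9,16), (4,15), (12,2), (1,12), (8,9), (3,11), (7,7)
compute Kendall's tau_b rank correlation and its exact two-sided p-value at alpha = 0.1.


Step 1: Enumerate the 28 unordered pairs (i,j) with i<j and classify each by sign(x_j-x_i) * sign(y_j-y_i).
  (1,2):dx=-1,dy=+12->D; (1,3):dx=-6,dy=+11->D; (1,4):dx=+2,dy=-2->D; (1,5):dx=-9,dy=+8->D
  (1,6):dx=-2,dy=+5->D; (1,7):dx=-7,dy=+7->D; (1,8):dx=-3,dy=+3->D; (2,3):dx=-5,dy=-1->C
  (2,4):dx=+3,dy=-14->D; (2,5):dx=-8,dy=-4->C; (2,6):dx=-1,dy=-7->C; (2,7):dx=-6,dy=-5->C
  (2,8):dx=-2,dy=-9->C; (3,4):dx=+8,dy=-13->D; (3,5):dx=-3,dy=-3->C; (3,6):dx=+4,dy=-6->D
  (3,7):dx=-1,dy=-4->C; (3,8):dx=+3,dy=-8->D; (4,5):dx=-11,dy=+10->D; (4,6):dx=-4,dy=+7->D
  (4,7):dx=-9,dy=+9->D; (4,8):dx=-5,dy=+5->D; (5,6):dx=+7,dy=-3->D; (5,7):dx=+2,dy=-1->D
  (5,8):dx=+6,dy=-5->D; (6,7):dx=-5,dy=+2->D; (6,8):dx=-1,dy=-2->C; (7,8):dx=+4,dy=-4->D
Step 2: C = 8, D = 20, total pairs = 28.
Step 3: tau = (C - D)/(n(n-1)/2) = (8 - 20)/28 = -0.428571.
Step 4: Exact two-sided p-value (enumerate n! = 40320 permutations of y under H0): p = 0.178869.
Step 5: alpha = 0.1. fail to reject H0.

tau_b = -0.4286 (C=8, D=20), p = 0.178869, fail to reject H0.


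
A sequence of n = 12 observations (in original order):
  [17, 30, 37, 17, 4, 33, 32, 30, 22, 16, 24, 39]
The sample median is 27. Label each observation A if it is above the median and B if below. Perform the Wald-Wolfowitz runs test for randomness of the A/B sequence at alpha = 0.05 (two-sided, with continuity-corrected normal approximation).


Step 1: Compute median = 27; label A = above, B = below.
Labels in order: BAABBAAABBBA  (n_A = 6, n_B = 6)
Step 2: Count runs R = 6.
Step 3: Under H0 (random ordering), E[R] = 2*n_A*n_B/(n_A+n_B) + 1 = 2*6*6/12 + 1 = 7.0000.
        Var[R] = 2*n_A*n_B*(2*n_A*n_B - n_A - n_B) / ((n_A+n_B)^2 * (n_A+n_B-1)) = 4320/1584 = 2.7273.
        SD[R] = 1.6514.
Step 4: Continuity-corrected z = (R + 0.5 - E[R]) / SD[R] = (6 + 0.5 - 7.0000) / 1.6514 = -0.3028.
Step 5: Two-sided p-value via normal approximation = 2*(1 - Phi(|z|)) = 0.762069.
Step 6: alpha = 0.05. fail to reject H0.

R = 6, z = -0.3028, p = 0.762069, fail to reject H0.


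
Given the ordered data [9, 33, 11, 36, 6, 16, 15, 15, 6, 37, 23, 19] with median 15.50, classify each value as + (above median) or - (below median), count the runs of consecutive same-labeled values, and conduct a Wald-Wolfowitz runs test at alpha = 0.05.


Step 1: Compute median = 15.50; label A = above, B = below.
Labels in order: BABABABBBAAA  (n_A = 6, n_B = 6)
Step 2: Count runs R = 8.
Step 3: Under H0 (random ordering), E[R] = 2*n_A*n_B/(n_A+n_B) + 1 = 2*6*6/12 + 1 = 7.0000.
        Var[R] = 2*n_A*n_B*(2*n_A*n_B - n_A - n_B) / ((n_A+n_B)^2 * (n_A+n_B-1)) = 4320/1584 = 2.7273.
        SD[R] = 1.6514.
Step 4: Continuity-corrected z = (R - 0.5 - E[R]) / SD[R] = (8 - 0.5 - 7.0000) / 1.6514 = 0.3028.
Step 5: Two-sided p-value via normal approximation = 2*(1 - Phi(|z|)) = 0.762069.
Step 6: alpha = 0.05. fail to reject H0.

R = 8, z = 0.3028, p = 0.762069, fail to reject H0.


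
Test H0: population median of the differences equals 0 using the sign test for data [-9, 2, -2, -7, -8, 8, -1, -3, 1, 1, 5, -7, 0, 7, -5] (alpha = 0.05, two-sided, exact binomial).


Step 1: Discard zero differences. Original n = 15; n_eff = number of nonzero differences = 14.
Nonzero differences (with sign): -9, +2, -2, -7, -8, +8, -1, -3, +1, +1, +5, -7, +7, -5
Step 2: Count signs: positive = 6, negative = 8.
Step 3: Under H0: P(positive) = 0.5, so the number of positives S ~ Bin(14, 0.5).
Step 4: Two-sided exact p-value = sum of Bin(14,0.5) probabilities at or below the observed probability = 0.790527.
Step 5: alpha = 0.05. fail to reject H0.

n_eff = 14, pos = 6, neg = 8, p = 0.790527, fail to reject H0.


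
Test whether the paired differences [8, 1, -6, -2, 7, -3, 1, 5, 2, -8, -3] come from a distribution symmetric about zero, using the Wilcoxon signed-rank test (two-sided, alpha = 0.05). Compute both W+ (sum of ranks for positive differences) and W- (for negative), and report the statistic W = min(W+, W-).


Step 1: Drop any zero differences (none here) and take |d_i|.
|d| = [8, 1, 6, 2, 7, 3, 1, 5, 2, 8, 3]
Step 2: Midrank |d_i| (ties get averaged ranks).
ranks: |8|->10.5, |1|->1.5, |6|->8, |2|->3.5, |7|->9, |3|->5.5, |1|->1.5, |5|->7, |2|->3.5, |8|->10.5, |3|->5.5
Step 3: Attach original signs; sum ranks with positive sign and with negative sign.
W+ = 10.5 + 1.5 + 9 + 1.5 + 7 + 3.5 = 33
W- = 8 + 3.5 + 5.5 + 10.5 + 5.5 = 33
(Check: W+ + W- = 66 should equal n(n+1)/2 = 66.)
Step 4: Test statistic W = min(W+, W-) = 33.
Step 5: Ties in |d|, so use the tie-corrected normal approximation.
        E[W] = n(n+1)/4 = 11*12/4 = 33.
        Tie groups: |d|=1 (t=2), |d|=2 (t=2), |d|=3 (t=2), |d|=8 (t=2); sum(t^3 - t) = 24.
        Var[W] = n(n+1)(2n+1)/24 - sum(t^3-t)/48 = 3036/24 - 24/48 = 126.
        z = (W - E[W]) / sqrt(Var[W]) = (33 - 33) / 11.2250 = 0.0000.
        Two-sided p = 2*Phi(z) = 1.000000.
Step 6: alpha = 0.05. fail to reject H0.

W+ = 33, W- = 33, W = min = 33, p = 1.000000, fail to reject H0.


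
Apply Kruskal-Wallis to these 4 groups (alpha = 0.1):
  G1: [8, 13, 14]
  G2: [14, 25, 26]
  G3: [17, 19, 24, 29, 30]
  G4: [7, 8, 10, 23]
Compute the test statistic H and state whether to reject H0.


Step 1: Combine all N = 15 observations and assign midranks.
sorted (value, group, rank): (7,G4,1), (8,G1,2.5), (8,G4,2.5), (10,G4,4), (13,G1,5), (14,G1,6.5), (14,G2,6.5), (17,G3,8), (19,G3,9), (23,G4,10), (24,G3,11), (25,G2,12), (26,G2,13), (29,G3,14), (30,G3,15)
Step 2: Sum ranks within each group.
R_1 = 14 (n_1 = 3)
R_2 = 31.5 (n_2 = 3)
R_3 = 57 (n_3 = 5)
R_4 = 17.5 (n_4 = 4)
Step 3: H = 12/(N(N+1)) * sum(R_i^2/n_i) - 3(N+1)
     = 12/(15*16) * (14^2/3 + 31.5^2/3 + 57^2/5 + 17.5^2/4) - 3*16
     = 0.050000 * 1122.45 - 48
     = 8.122292.
Step 4: Ties present; correction factor C = 1 - 12/(15^3 - 15) = 0.996429. Corrected H = 8.122292 / 0.996429 = 8.151404.
Step 5: Under H0, H ~ chi^2(3); p-value = 0.042984.
Step 6: alpha = 0.1. reject H0.

H = 8.1514, df = 3, p = 0.042984, reject H0.


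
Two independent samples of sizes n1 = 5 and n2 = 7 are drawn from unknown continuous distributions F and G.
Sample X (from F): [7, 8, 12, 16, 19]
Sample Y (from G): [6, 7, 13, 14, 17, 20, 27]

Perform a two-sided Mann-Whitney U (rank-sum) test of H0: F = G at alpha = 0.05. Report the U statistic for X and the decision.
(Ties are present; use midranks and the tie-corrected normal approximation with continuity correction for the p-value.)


Step 1: Combine and sort all 12 observations; assign midranks.
sorted (value, group): (6,Y), (7,X), (7,Y), (8,X), (12,X), (13,Y), (14,Y), (16,X), (17,Y), (19,X), (20,Y), (27,Y)
ranks: 6->1, 7->2.5, 7->2.5, 8->4, 12->5, 13->6, 14->7, 16->8, 17->9, 19->10, 20->11, 27->12
Step 2: Rank sum for X: R1 = 2.5 + 4 + 5 + 8 + 10 = 29.5.
Step 3: U_X = R1 - n1(n1+1)/2 = 29.5 - 5*6/2 = 29.5 - 15 = 14.5.
       U_Y = n1*n2 - U_X = 35 - 14.5 = 20.5.
Step 4: Ties are present, so use the tie-corrected normal approximation (with continuity correction) for the p-value.
Step 5: p-value = 0.684221; compare to alpha = 0.05. fail to reject H0.

U_X = 14.5, p = 0.684221, fail to reject H0 at alpha = 0.05.


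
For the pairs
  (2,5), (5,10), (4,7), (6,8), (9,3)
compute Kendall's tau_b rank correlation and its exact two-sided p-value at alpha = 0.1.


Step 1: Enumerate the 10 unordered pairs (i,j) with i<j and classify each by sign(x_j-x_i) * sign(y_j-y_i).
  (1,2):dx=+3,dy=+5->C; (1,3):dx=+2,dy=+2->C; (1,4):dx=+4,dy=+3->C; (1,5):dx=+7,dy=-2->D
  (2,3):dx=-1,dy=-3->C; (2,4):dx=+1,dy=-2->D; (2,5):dx=+4,dy=-7->D; (3,4):dx=+2,dy=+1->C
  (3,5):dx=+5,dy=-4->D; (4,5):dx=+3,dy=-5->D
Step 2: C = 5, D = 5, total pairs = 10.
Step 3: tau = (C - D)/(n(n-1)/2) = (5 - 5)/10 = 0.000000.
Step 4: Exact two-sided p-value (enumerate n! = 120 permutations of y under H0): p = 1.000000.
Step 5: alpha = 0.1. fail to reject H0.

tau_b = 0.0000 (C=5, D=5), p = 1.000000, fail to reject H0.


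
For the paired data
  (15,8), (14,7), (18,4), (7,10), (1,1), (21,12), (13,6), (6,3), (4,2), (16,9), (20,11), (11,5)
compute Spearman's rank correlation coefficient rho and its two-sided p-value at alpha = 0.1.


Step 1: Rank x and y separately (midranks; no ties here).
rank(x): 15->8, 14->7, 18->10, 7->4, 1->1, 21->12, 13->6, 6->3, 4->2, 16->9, 20->11, 11->5
rank(y): 8->8, 7->7, 4->4, 10->10, 1->1, 12->12, 6->6, 3->3, 2->2, 9->9, 11->11, 5->5
Step 2: d_i = R_x(i) - R_y(i); compute d_i^2.
  (8-8)^2=0, (7-7)^2=0, (10-4)^2=36, (4-10)^2=36, (1-1)^2=0, (12-12)^2=0, (6-6)^2=0, (3-3)^2=0, (2-2)^2=0, (9-9)^2=0, (11-11)^2=0, (5-5)^2=0
sum(d^2) = 72.
Step 3: rho = 1 - 6*72 / (12*(12^2 - 1)) = 1 - 432/1716 = 0.748252.
Step 4: Under H0, t = rho * sqrt((n-2)/(1-rho^2)) = 3.5667 ~ t(10).
Step 5: Two-sided p-value from the t-distribution with 10 df = 0.005124.
Step 6: alpha = 0.1. reject H0.

rho = 0.7483, p = 0.005124, reject H0 at alpha = 0.1.


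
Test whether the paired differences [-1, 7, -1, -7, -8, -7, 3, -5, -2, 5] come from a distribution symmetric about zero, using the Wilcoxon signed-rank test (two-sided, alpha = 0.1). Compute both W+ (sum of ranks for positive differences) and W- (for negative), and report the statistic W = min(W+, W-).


Step 1: Drop any zero differences (none here) and take |d_i|.
|d| = [1, 7, 1, 7, 8, 7, 3, 5, 2, 5]
Step 2: Midrank |d_i| (ties get averaged ranks).
ranks: |1|->1.5, |7|->8, |1|->1.5, |7|->8, |8|->10, |7|->8, |3|->4, |5|->5.5, |2|->3, |5|->5.5
Step 3: Attach original signs; sum ranks with positive sign and with negative sign.
W+ = 8 + 4 + 5.5 = 17.5
W- = 1.5 + 1.5 + 8 + 10 + 8 + 5.5 + 3 = 37.5
(Check: W+ + W- = 55 should equal n(n+1)/2 = 55.)
Step 4: Test statistic W = min(W+, W-) = 17.5.
Step 5: Ties in |d|, so use the tie-corrected normal approximation.
        E[W] = n(n+1)/4 = 10*11/4 = 27.5.
        Tie groups: |d|=1 (t=2), |d|=5 (t=2), |d|=7 (t=3); sum(t^3 - t) = 36.
        Var[W] = n(n+1)(2n+1)/24 - sum(t^3-t)/48 = 2310/24 - 36/48 = 95.5.
        z = (W - E[W]) / sqrt(Var[W]) = (17.5 - 27.5) / 9.7724 = -1.0233.
        Two-sided p = 2*Phi(z) = 0.306171.
Step 6: alpha = 0.1. fail to reject H0.

W+ = 17.5, W- = 37.5, W = min = 17.5, p = 0.306171, fail to reject H0.


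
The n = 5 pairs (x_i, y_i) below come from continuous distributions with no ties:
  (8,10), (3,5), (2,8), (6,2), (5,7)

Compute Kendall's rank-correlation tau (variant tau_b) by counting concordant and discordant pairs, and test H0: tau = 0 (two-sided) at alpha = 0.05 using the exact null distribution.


Step 1: Enumerate the 10 unordered pairs (i,j) with i<j and classify each by sign(x_j-x_i) * sign(y_j-y_i).
  (1,2):dx=-5,dy=-5->C; (1,3):dx=-6,dy=-2->C; (1,4):dx=-2,dy=-8->C; (1,5):dx=-3,dy=-3->C
  (2,3):dx=-1,dy=+3->D; (2,4):dx=+3,dy=-3->D; (2,5):dx=+2,dy=+2->C; (3,4):dx=+4,dy=-6->D
  (3,5):dx=+3,dy=-1->D; (4,5):dx=-1,dy=+5->D
Step 2: C = 5, D = 5, total pairs = 10.
Step 3: tau = (C - D)/(n(n-1)/2) = (5 - 5)/10 = 0.000000.
Step 4: Exact two-sided p-value (enumerate n! = 120 permutations of y under H0): p = 1.000000.
Step 5: alpha = 0.05. fail to reject H0.

tau_b = 0.0000 (C=5, D=5), p = 1.000000, fail to reject H0.


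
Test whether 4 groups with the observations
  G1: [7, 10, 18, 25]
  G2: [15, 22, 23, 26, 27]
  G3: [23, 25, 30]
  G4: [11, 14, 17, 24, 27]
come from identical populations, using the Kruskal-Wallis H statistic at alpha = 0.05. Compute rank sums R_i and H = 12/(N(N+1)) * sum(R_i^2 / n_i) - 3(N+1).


Step 1: Combine all N = 17 observations and assign midranks.
sorted (value, group, rank): (7,G1,1), (10,G1,2), (11,G4,3), (14,G4,4), (15,G2,5), (17,G4,6), (18,G1,7), (22,G2,8), (23,G2,9.5), (23,G3,9.5), (24,G4,11), (25,G1,12.5), (25,G3,12.5), (26,G2,14), (27,G2,15.5), (27,G4,15.5), (30,G3,17)
Step 2: Sum ranks within each group.
R_1 = 22.5 (n_1 = 4)
R_2 = 52 (n_2 = 5)
R_3 = 39 (n_3 = 3)
R_4 = 39.5 (n_4 = 5)
Step 3: H = 12/(N(N+1)) * sum(R_i^2/n_i) - 3(N+1)
     = 12/(17*18) * (22.5^2/4 + 52^2/5 + 39^2/3 + 39.5^2/5) - 3*18
     = 0.039216 * 1486.41 - 54
     = 4.290686.
Step 4: Ties present; correction factor C = 1 - 18/(17^3 - 17) = 0.996324. Corrected H = 4.290686 / 0.996324 = 4.306519.
Step 5: Under H0, H ~ chi^2(3); p-value = 0.230211.
Step 6: alpha = 0.05. fail to reject H0.

H = 4.3065, df = 3, p = 0.230211, fail to reject H0.


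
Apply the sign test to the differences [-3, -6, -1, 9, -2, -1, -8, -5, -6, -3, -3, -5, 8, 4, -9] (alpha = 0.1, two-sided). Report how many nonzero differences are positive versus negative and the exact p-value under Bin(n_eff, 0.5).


Step 1: Discard zero differences. Original n = 15; n_eff = number of nonzero differences = 15.
Nonzero differences (with sign): -3, -6, -1, +9, -2, -1, -8, -5, -6, -3, -3, -5, +8, +4, -9
Step 2: Count signs: positive = 3, negative = 12.
Step 3: Under H0: P(positive) = 0.5, so the number of positives S ~ Bin(15, 0.5).
Step 4: Two-sided exact p-value = sum of Bin(15,0.5) probabilities at or below the observed probability = 0.035156.
Step 5: alpha = 0.1. reject H0.

n_eff = 15, pos = 3, neg = 12, p = 0.035156, reject H0.


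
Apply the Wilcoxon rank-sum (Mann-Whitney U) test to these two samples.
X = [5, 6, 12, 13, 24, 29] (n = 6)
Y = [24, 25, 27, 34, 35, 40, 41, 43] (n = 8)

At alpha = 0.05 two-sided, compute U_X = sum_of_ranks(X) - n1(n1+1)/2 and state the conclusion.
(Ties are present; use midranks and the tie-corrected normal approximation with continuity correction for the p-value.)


Step 1: Combine and sort all 14 observations; assign midranks.
sorted (value, group): (5,X), (6,X), (12,X), (13,X), (24,X), (24,Y), (25,Y), (27,Y), (29,X), (34,Y), (35,Y), (40,Y), (41,Y), (43,Y)
ranks: 5->1, 6->2, 12->3, 13->4, 24->5.5, 24->5.5, 25->7, 27->8, 29->9, 34->10, 35->11, 40->12, 41->13, 43->14
Step 2: Rank sum for X: R1 = 1 + 2 + 3 + 4 + 5.5 + 9 = 24.5.
Step 3: U_X = R1 - n1(n1+1)/2 = 24.5 - 6*7/2 = 24.5 - 21 = 3.5.
       U_Y = n1*n2 - U_X = 48 - 3.5 = 44.5.
Step 4: Ties are present, so use the tie-corrected normal approximation (with continuity correction) for the p-value.
Step 5: p-value = 0.009743; compare to alpha = 0.05. reject H0.

U_X = 3.5, p = 0.009743, reject H0 at alpha = 0.05.


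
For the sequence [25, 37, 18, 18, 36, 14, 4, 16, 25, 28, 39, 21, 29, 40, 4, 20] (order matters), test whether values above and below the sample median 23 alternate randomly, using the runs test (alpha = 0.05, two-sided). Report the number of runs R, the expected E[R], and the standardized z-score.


Step 1: Compute median = 23; label A = above, B = below.
Labels in order: AABBABBBAAABAABB  (n_A = 8, n_B = 8)
Step 2: Count runs R = 8.
Step 3: Under H0 (random ordering), E[R] = 2*n_A*n_B/(n_A+n_B) + 1 = 2*8*8/16 + 1 = 9.0000.
        Var[R] = 2*n_A*n_B*(2*n_A*n_B - n_A - n_B) / ((n_A+n_B)^2 * (n_A+n_B-1)) = 14336/3840 = 3.7333.
        SD[R] = 1.9322.
Step 4: Continuity-corrected z = (R + 0.5 - E[R]) / SD[R] = (8 + 0.5 - 9.0000) / 1.9322 = -0.2588.
Step 5: Two-sided p-value via normal approximation = 2*(1 - Phi(|z|)) = 0.795809.
Step 6: alpha = 0.05. fail to reject H0.

R = 8, z = -0.2588, p = 0.795809, fail to reject H0.


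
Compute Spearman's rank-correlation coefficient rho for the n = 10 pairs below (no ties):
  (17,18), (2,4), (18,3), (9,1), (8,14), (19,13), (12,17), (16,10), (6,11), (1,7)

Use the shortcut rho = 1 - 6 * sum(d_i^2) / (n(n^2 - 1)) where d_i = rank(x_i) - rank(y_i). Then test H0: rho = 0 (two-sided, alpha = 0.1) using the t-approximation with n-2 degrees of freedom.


Step 1: Rank x and y separately (midranks; no ties here).
rank(x): 17->8, 2->2, 18->9, 9->5, 8->4, 19->10, 12->6, 16->7, 6->3, 1->1
rank(y): 18->10, 4->3, 3->2, 1->1, 14->8, 13->7, 17->9, 10->5, 11->6, 7->4
Step 2: d_i = R_x(i) - R_y(i); compute d_i^2.
  (8-10)^2=4, (2-3)^2=1, (9-2)^2=49, (5-1)^2=16, (4-8)^2=16, (10-7)^2=9, (6-9)^2=9, (7-5)^2=4, (3-6)^2=9, (1-4)^2=9
sum(d^2) = 126.
Step 3: rho = 1 - 6*126 / (10*(10^2 - 1)) = 1 - 756/990 = 0.236364.
Step 4: Under H0, t = rho * sqrt((n-2)/(1-rho^2)) = 0.6880 ~ t(8).
Step 5: Two-sided p-value from the t-distribution with 8 df = 0.510885.
Step 6: alpha = 0.1. fail to reject H0.

rho = 0.2364, p = 0.510885, fail to reject H0 at alpha = 0.1.


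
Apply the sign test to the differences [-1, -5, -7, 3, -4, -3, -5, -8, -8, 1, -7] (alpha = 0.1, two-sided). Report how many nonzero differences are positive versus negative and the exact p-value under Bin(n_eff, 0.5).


Step 1: Discard zero differences. Original n = 11; n_eff = number of nonzero differences = 11.
Nonzero differences (with sign): -1, -5, -7, +3, -4, -3, -5, -8, -8, +1, -7
Step 2: Count signs: positive = 2, negative = 9.
Step 3: Under H0: P(positive) = 0.5, so the number of positives S ~ Bin(11, 0.5).
Step 4: Two-sided exact p-value = sum of Bin(11,0.5) probabilities at or below the observed probability = 0.065430.
Step 5: alpha = 0.1. reject H0.

n_eff = 11, pos = 2, neg = 9, p = 0.065430, reject H0.


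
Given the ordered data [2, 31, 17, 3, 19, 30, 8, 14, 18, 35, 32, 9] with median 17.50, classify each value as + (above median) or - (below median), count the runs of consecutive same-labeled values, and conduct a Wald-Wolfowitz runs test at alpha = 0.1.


Step 1: Compute median = 17.50; label A = above, B = below.
Labels in order: BABBAABBAAAB  (n_A = 6, n_B = 6)
Step 2: Count runs R = 7.
Step 3: Under H0 (random ordering), E[R] = 2*n_A*n_B/(n_A+n_B) + 1 = 2*6*6/12 + 1 = 7.0000.
        Var[R] = 2*n_A*n_B*(2*n_A*n_B - n_A - n_B) / ((n_A+n_B)^2 * (n_A+n_B-1)) = 4320/1584 = 2.7273.
        SD[R] = 1.6514.
Step 4: R = E[R], so z = 0 with no continuity correction.
Step 5: Two-sided p-value via normal approximation = 2*(1 - Phi(|z|)) = 1.000000.
Step 6: alpha = 0.1. fail to reject H0.

R = 7, z = 0.0000, p = 1.000000, fail to reject H0.


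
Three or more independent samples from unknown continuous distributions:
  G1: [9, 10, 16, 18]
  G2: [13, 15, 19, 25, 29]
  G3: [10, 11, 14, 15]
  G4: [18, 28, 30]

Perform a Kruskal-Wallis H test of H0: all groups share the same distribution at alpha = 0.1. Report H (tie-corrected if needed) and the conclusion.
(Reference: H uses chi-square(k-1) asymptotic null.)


Step 1: Combine all N = 16 observations and assign midranks.
sorted (value, group, rank): (9,G1,1), (10,G1,2.5), (10,G3,2.5), (11,G3,4), (13,G2,5), (14,G3,6), (15,G2,7.5), (15,G3,7.5), (16,G1,9), (18,G1,10.5), (18,G4,10.5), (19,G2,12), (25,G2,13), (28,G4,14), (29,G2,15), (30,G4,16)
Step 2: Sum ranks within each group.
R_1 = 23 (n_1 = 4)
R_2 = 52.5 (n_2 = 5)
R_3 = 20 (n_3 = 4)
R_4 = 40.5 (n_4 = 3)
Step 3: H = 12/(N(N+1)) * sum(R_i^2/n_i) - 3(N+1)
     = 12/(16*17) * (23^2/4 + 52.5^2/5 + 20^2/4 + 40.5^2/3) - 3*17
     = 0.044118 * 1330.25 - 51
     = 7.687500.
Step 4: Ties present; correction factor C = 1 - 18/(16^3 - 16) = 0.995588. Corrected H = 7.687500 / 0.995588 = 7.721566.
Step 5: Under H0, H ~ chi^2(3); p-value = 0.052131.
Step 6: alpha = 0.1. reject H0.

H = 7.7216, df = 3, p = 0.052131, reject H0.


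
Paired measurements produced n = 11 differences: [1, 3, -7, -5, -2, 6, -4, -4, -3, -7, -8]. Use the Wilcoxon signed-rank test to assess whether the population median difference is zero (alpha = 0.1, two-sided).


Step 1: Drop any zero differences (none here) and take |d_i|.
|d| = [1, 3, 7, 5, 2, 6, 4, 4, 3, 7, 8]
Step 2: Midrank |d_i| (ties get averaged ranks).
ranks: |1|->1, |3|->3.5, |7|->9.5, |5|->7, |2|->2, |6|->8, |4|->5.5, |4|->5.5, |3|->3.5, |7|->9.5, |8|->11
Step 3: Attach original signs; sum ranks with positive sign and with negative sign.
W+ = 1 + 3.5 + 8 = 12.5
W- = 9.5 + 7 + 2 + 5.5 + 5.5 + 3.5 + 9.5 + 11 = 53.5
(Check: W+ + W- = 66 should equal n(n+1)/2 = 66.)
Step 4: Test statistic W = min(W+, W-) = 12.5.
Step 5: Ties in |d|, so use the tie-corrected normal approximation.
        E[W] = n(n+1)/4 = 11*12/4 = 33.
        Tie groups: |d|=3 (t=2), |d|=4 (t=2), |d|=7 (t=2); sum(t^3 - t) = 18.
        Var[W] = n(n+1)(2n+1)/24 - sum(t^3-t)/48 = 3036/24 - 18/48 = 126.125.
        z = (W - E[W]) / sqrt(Var[W]) = (12.5 - 33) / 11.2305 = -1.8254.
        Two-sided p = 2*Phi(z) = 0.067944.
Step 6: alpha = 0.1. reject H0.

W+ = 12.5, W- = 53.5, W = min = 12.5, p = 0.067944, reject H0.


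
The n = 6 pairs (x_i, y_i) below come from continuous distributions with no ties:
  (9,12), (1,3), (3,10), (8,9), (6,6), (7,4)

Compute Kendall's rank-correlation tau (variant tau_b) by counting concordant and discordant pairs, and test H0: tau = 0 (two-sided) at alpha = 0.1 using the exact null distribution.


Step 1: Enumerate the 15 unordered pairs (i,j) with i<j and classify each by sign(x_j-x_i) * sign(y_j-y_i).
  (1,2):dx=-8,dy=-9->C; (1,3):dx=-6,dy=-2->C; (1,4):dx=-1,dy=-3->C; (1,5):dx=-3,dy=-6->C
  (1,6):dx=-2,dy=-8->C; (2,3):dx=+2,dy=+7->C; (2,4):dx=+7,dy=+6->C; (2,5):dx=+5,dy=+3->C
  (2,6):dx=+6,dy=+1->C; (3,4):dx=+5,dy=-1->D; (3,5):dx=+3,dy=-4->D; (3,6):dx=+4,dy=-6->D
  (4,5):dx=-2,dy=-3->C; (4,6):dx=-1,dy=-5->C; (5,6):dx=+1,dy=-2->D
Step 2: C = 11, D = 4, total pairs = 15.
Step 3: tau = (C - D)/(n(n-1)/2) = (11 - 4)/15 = 0.466667.
Step 4: Exact two-sided p-value (enumerate n! = 720 permutations of y under H0): p = 0.272222.
Step 5: alpha = 0.1. fail to reject H0.

tau_b = 0.4667 (C=11, D=4), p = 0.272222, fail to reject H0.


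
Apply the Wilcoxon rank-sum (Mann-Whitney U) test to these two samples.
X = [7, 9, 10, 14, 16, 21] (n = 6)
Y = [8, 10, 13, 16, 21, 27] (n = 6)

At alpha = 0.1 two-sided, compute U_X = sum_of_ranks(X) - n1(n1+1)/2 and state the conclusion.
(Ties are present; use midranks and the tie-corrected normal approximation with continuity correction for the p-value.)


Step 1: Combine and sort all 12 observations; assign midranks.
sorted (value, group): (7,X), (8,Y), (9,X), (10,X), (10,Y), (13,Y), (14,X), (16,X), (16,Y), (21,X), (21,Y), (27,Y)
ranks: 7->1, 8->2, 9->3, 10->4.5, 10->4.5, 13->6, 14->7, 16->8.5, 16->8.5, 21->10.5, 21->10.5, 27->12
Step 2: Rank sum for X: R1 = 1 + 3 + 4.5 + 7 + 8.5 + 10.5 = 34.5.
Step 3: U_X = R1 - n1(n1+1)/2 = 34.5 - 6*7/2 = 34.5 - 21 = 13.5.
       U_Y = n1*n2 - U_X = 36 - 13.5 = 22.5.
Step 4: Ties are present, so use the tie-corrected normal approximation (with continuity correction) for the p-value.
Step 5: p-value = 0.519641; compare to alpha = 0.1. fail to reject H0.

U_X = 13.5, p = 0.519641, fail to reject H0 at alpha = 0.1.


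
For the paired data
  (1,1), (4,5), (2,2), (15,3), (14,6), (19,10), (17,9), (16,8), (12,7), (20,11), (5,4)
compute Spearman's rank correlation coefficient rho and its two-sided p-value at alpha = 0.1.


Step 1: Rank x and y separately (midranks; no ties here).
rank(x): 1->1, 4->3, 2->2, 15->7, 14->6, 19->10, 17->9, 16->8, 12->5, 20->11, 5->4
rank(y): 1->1, 5->5, 2->2, 3->3, 6->6, 10->10, 9->9, 8->8, 7->7, 11->11, 4->4
Step 2: d_i = R_x(i) - R_y(i); compute d_i^2.
  (1-1)^2=0, (3-5)^2=4, (2-2)^2=0, (7-3)^2=16, (6-6)^2=0, (10-10)^2=0, (9-9)^2=0, (8-8)^2=0, (5-7)^2=4, (11-11)^2=0, (4-4)^2=0
sum(d^2) = 24.
Step 3: rho = 1 - 6*24 / (11*(11^2 - 1)) = 1 - 144/1320 = 0.890909.
Step 4: Under H0, t = rho * sqrt((n-2)/(1-rho^2)) = 5.8847 ~ t(9).
Step 5: Two-sided p-value from the t-distribution with 9 df = 0.000233.
Step 6: alpha = 0.1. reject H0.

rho = 0.8909, p = 0.000233, reject H0 at alpha = 0.1.


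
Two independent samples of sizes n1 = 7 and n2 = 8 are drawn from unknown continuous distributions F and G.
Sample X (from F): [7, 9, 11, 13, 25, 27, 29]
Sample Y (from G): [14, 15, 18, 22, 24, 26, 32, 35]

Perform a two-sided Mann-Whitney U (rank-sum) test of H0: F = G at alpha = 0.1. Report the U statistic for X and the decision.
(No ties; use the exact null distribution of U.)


Step 1: Combine and sort all 15 observations; assign midranks.
sorted (value, group): (7,X), (9,X), (11,X), (13,X), (14,Y), (15,Y), (18,Y), (22,Y), (24,Y), (25,X), (26,Y), (27,X), (29,X), (32,Y), (35,Y)
ranks: 7->1, 9->2, 11->3, 13->4, 14->5, 15->6, 18->7, 22->8, 24->9, 25->10, 26->11, 27->12, 29->13, 32->14, 35->15
Step 2: Rank sum for X: R1 = 1 + 2 + 3 + 4 + 10 + 12 + 13 = 45.
Step 3: U_X = R1 - n1(n1+1)/2 = 45 - 7*8/2 = 45 - 28 = 17.
       U_Y = n1*n2 - U_X = 56 - 17 = 39.
Step 4: No ties, so the exact null distribution of U (based on enumerating the C(15,7) = 6435 equally likely rank assignments) gives the two-sided p-value.
Step 5: p-value = 0.231857; compare to alpha = 0.1. fail to reject H0.

U_X = 17, p = 0.231857, fail to reject H0 at alpha = 0.1.


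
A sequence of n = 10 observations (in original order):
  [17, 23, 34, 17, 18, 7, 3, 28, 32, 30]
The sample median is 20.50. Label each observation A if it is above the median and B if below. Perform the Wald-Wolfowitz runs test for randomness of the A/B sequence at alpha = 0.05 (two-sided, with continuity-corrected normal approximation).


Step 1: Compute median = 20.50; label A = above, B = below.
Labels in order: BAABBBBAAA  (n_A = 5, n_B = 5)
Step 2: Count runs R = 4.
Step 3: Under H0 (random ordering), E[R] = 2*n_A*n_B/(n_A+n_B) + 1 = 2*5*5/10 + 1 = 6.0000.
        Var[R] = 2*n_A*n_B*(2*n_A*n_B - n_A - n_B) / ((n_A+n_B)^2 * (n_A+n_B-1)) = 2000/900 = 2.2222.
        SD[R] = 1.4907.
Step 4: Continuity-corrected z = (R + 0.5 - E[R]) / SD[R] = (4 + 0.5 - 6.0000) / 1.4907 = -1.0062.
Step 5: Two-sided p-value via normal approximation = 2*(1 - Phi(|z|)) = 0.314305.
Step 6: alpha = 0.05. fail to reject H0.

R = 4, z = -1.0062, p = 0.314305, fail to reject H0.


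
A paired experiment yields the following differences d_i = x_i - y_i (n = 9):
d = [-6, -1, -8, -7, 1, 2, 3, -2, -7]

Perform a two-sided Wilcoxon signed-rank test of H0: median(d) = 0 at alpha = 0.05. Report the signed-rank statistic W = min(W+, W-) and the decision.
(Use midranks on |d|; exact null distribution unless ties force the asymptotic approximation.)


Step 1: Drop any zero differences (none here) and take |d_i|.
|d| = [6, 1, 8, 7, 1, 2, 3, 2, 7]
Step 2: Midrank |d_i| (ties get averaged ranks).
ranks: |6|->6, |1|->1.5, |8|->9, |7|->7.5, |1|->1.5, |2|->3.5, |3|->5, |2|->3.5, |7|->7.5
Step 3: Attach original signs; sum ranks with positive sign and with negative sign.
W+ = 1.5 + 3.5 + 5 = 10
W- = 6 + 1.5 + 9 + 7.5 + 3.5 + 7.5 = 35
(Check: W+ + W- = 45 should equal n(n+1)/2 = 45.)
Step 4: Test statistic W = min(W+, W-) = 10.
Step 5: Ties in |d|, so use the tie-corrected normal approximation.
        E[W] = n(n+1)/4 = 9*10/4 = 22.5.
        Tie groups: |d|=1 (t=2), |d|=2 (t=2), |d|=7 (t=2); sum(t^3 - t) = 18.
        Var[W] = n(n+1)(2n+1)/24 - sum(t^3-t)/48 = 1710/24 - 18/48 = 70.875.
        z = (W - E[W]) / sqrt(Var[W]) = (10 - 22.5) / 8.4187 = -1.4848.
        Two-sided p = 2*Phi(z) = 0.137601.
Step 6: alpha = 0.05. fail to reject H0.

W+ = 10, W- = 35, W = min = 10, p = 0.137601, fail to reject H0.


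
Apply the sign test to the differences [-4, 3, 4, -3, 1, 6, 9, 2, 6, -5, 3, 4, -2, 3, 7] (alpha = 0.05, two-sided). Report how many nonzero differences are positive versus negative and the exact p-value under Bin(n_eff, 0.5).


Step 1: Discard zero differences. Original n = 15; n_eff = number of nonzero differences = 15.
Nonzero differences (with sign): -4, +3, +4, -3, +1, +6, +9, +2, +6, -5, +3, +4, -2, +3, +7
Step 2: Count signs: positive = 11, negative = 4.
Step 3: Under H0: P(positive) = 0.5, so the number of positives S ~ Bin(15, 0.5).
Step 4: Two-sided exact p-value = sum of Bin(15,0.5) probabilities at or below the observed probability = 0.118469.
Step 5: alpha = 0.05. fail to reject H0.

n_eff = 15, pos = 11, neg = 4, p = 0.118469, fail to reject H0.


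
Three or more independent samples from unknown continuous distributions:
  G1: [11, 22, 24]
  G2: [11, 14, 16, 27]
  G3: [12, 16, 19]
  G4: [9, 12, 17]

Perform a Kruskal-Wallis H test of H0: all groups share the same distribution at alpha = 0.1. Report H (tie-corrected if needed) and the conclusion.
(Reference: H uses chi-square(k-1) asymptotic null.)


Step 1: Combine all N = 13 observations and assign midranks.
sorted (value, group, rank): (9,G4,1), (11,G1,2.5), (11,G2,2.5), (12,G3,4.5), (12,G4,4.5), (14,G2,6), (16,G2,7.5), (16,G3,7.5), (17,G4,9), (19,G3,10), (22,G1,11), (24,G1,12), (27,G2,13)
Step 2: Sum ranks within each group.
R_1 = 25.5 (n_1 = 3)
R_2 = 29 (n_2 = 4)
R_3 = 22 (n_3 = 3)
R_4 = 14.5 (n_4 = 3)
Step 3: H = 12/(N(N+1)) * sum(R_i^2/n_i) - 3(N+1)
     = 12/(13*14) * (25.5^2/3 + 29^2/4 + 22^2/3 + 14.5^2/3) - 3*14
     = 0.065934 * 658.417 - 42
     = 1.412088.
Step 4: Ties present; correction factor C = 1 - 18/(13^3 - 13) = 0.991758. Corrected H = 1.412088 / 0.991758 = 1.423823.
Step 5: Under H0, H ~ chi^2(3); p-value = 0.699960.
Step 6: alpha = 0.1. fail to reject H0.

H = 1.4238, df = 3, p = 0.699960, fail to reject H0.


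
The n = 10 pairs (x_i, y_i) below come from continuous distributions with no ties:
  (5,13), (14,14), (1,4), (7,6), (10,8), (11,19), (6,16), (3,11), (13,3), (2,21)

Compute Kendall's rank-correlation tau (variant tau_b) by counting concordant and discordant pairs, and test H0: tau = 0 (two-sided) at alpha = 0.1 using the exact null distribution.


Step 1: Enumerate the 45 unordered pairs (i,j) with i<j and classify each by sign(x_j-x_i) * sign(y_j-y_i).
  (1,2):dx=+9,dy=+1->C; (1,3):dx=-4,dy=-9->C; (1,4):dx=+2,dy=-7->D; (1,5):dx=+5,dy=-5->D
  (1,6):dx=+6,dy=+6->C; (1,7):dx=+1,dy=+3->C; (1,8):dx=-2,dy=-2->C; (1,9):dx=+8,dy=-10->D
  (1,10):dx=-3,dy=+8->D; (2,3):dx=-13,dy=-10->C; (2,4):dx=-7,dy=-8->C; (2,5):dx=-4,dy=-6->C
  (2,6):dx=-3,dy=+5->D; (2,7):dx=-8,dy=+2->D; (2,8):dx=-11,dy=-3->C; (2,9):dx=-1,dy=-11->C
  (2,10):dx=-12,dy=+7->D; (3,4):dx=+6,dy=+2->C; (3,5):dx=+9,dy=+4->C; (3,6):dx=+10,dy=+15->C
  (3,7):dx=+5,dy=+12->C; (3,8):dx=+2,dy=+7->C; (3,9):dx=+12,dy=-1->D; (3,10):dx=+1,dy=+17->C
  (4,5):dx=+3,dy=+2->C; (4,6):dx=+4,dy=+13->C; (4,7):dx=-1,dy=+10->D; (4,8):dx=-4,dy=+5->D
  (4,9):dx=+6,dy=-3->D; (4,10):dx=-5,dy=+15->D; (5,6):dx=+1,dy=+11->C; (5,7):dx=-4,dy=+8->D
  (5,8):dx=-7,dy=+3->D; (5,9):dx=+3,dy=-5->D; (5,10):dx=-8,dy=+13->D; (6,7):dx=-5,dy=-3->C
  (6,8):dx=-8,dy=-8->C; (6,9):dx=+2,dy=-16->D; (6,10):dx=-9,dy=+2->D; (7,8):dx=-3,dy=-5->C
  (7,9):dx=+7,dy=-13->D; (7,10):dx=-4,dy=+5->D; (8,9):dx=+10,dy=-8->D; (8,10):dx=-1,dy=+10->D
  (9,10):dx=-11,dy=+18->D
Step 2: C = 22, D = 23, total pairs = 45.
Step 3: tau = (C - D)/(n(n-1)/2) = (22 - 23)/45 = -0.022222.
Step 4: Exact two-sided p-value (enumerate n! = 3628800 permutations of y under H0): p = 1.000000.
Step 5: alpha = 0.1. fail to reject H0.

tau_b = -0.0222 (C=22, D=23), p = 1.000000, fail to reject H0.


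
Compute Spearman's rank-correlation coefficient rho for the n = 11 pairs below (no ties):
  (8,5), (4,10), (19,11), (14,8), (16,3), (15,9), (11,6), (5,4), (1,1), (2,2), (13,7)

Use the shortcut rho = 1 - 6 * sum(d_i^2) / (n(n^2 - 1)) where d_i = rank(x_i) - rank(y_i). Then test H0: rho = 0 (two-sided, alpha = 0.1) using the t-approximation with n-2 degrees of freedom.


Step 1: Rank x and y separately (midranks; no ties here).
rank(x): 8->5, 4->3, 19->11, 14->8, 16->10, 15->9, 11->6, 5->4, 1->1, 2->2, 13->7
rank(y): 5->5, 10->10, 11->11, 8->8, 3->3, 9->9, 6->6, 4->4, 1->1, 2->2, 7->7
Step 2: d_i = R_x(i) - R_y(i); compute d_i^2.
  (5-5)^2=0, (3-10)^2=49, (11-11)^2=0, (8-8)^2=0, (10-3)^2=49, (9-9)^2=0, (6-6)^2=0, (4-4)^2=0, (1-1)^2=0, (2-2)^2=0, (7-7)^2=0
sum(d^2) = 98.
Step 3: rho = 1 - 6*98 / (11*(11^2 - 1)) = 1 - 588/1320 = 0.554545.
Step 4: Under H0, t = rho * sqrt((n-2)/(1-rho^2)) = 1.9992 ~ t(9).
Step 5: Two-sided p-value from the t-distribution with 9 df = 0.076652.
Step 6: alpha = 0.1. reject H0.

rho = 0.5545, p = 0.076652, reject H0 at alpha = 0.1.


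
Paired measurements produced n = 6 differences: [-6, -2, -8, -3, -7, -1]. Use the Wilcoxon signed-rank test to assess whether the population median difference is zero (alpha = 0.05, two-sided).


Step 1: Drop any zero differences (none here) and take |d_i|.
|d| = [6, 2, 8, 3, 7, 1]
Step 2: Midrank |d_i| (ties get averaged ranks).
ranks: |6|->4, |2|->2, |8|->6, |3|->3, |7|->5, |1|->1
Step 3: Attach original signs; sum ranks with positive sign and with negative sign.
W+ = 0 = 0
W- = 4 + 2 + 6 + 3 + 5 + 1 = 21
(Check: W+ + W- = 21 should equal n(n+1)/2 = 21.)
Step 4: Test statistic W = min(W+, W-) = 0.
Step 5: No ties, so the exact null distribution over the 2^6 = 64 sign assignments gives the two-sided p-value = 0.031250.
Step 6: alpha = 0.05. reject H0.

W+ = 0, W- = 21, W = min = 0, p = 0.031250, reject H0.


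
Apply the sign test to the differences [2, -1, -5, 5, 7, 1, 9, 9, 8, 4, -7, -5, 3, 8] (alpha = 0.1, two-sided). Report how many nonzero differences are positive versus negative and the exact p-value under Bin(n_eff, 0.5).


Step 1: Discard zero differences. Original n = 14; n_eff = number of nonzero differences = 14.
Nonzero differences (with sign): +2, -1, -5, +5, +7, +1, +9, +9, +8, +4, -7, -5, +3, +8
Step 2: Count signs: positive = 10, negative = 4.
Step 3: Under H0: P(positive) = 0.5, so the number of positives S ~ Bin(14, 0.5).
Step 4: Two-sided exact p-value = sum of Bin(14,0.5) probabilities at or below the observed probability = 0.179565.
Step 5: alpha = 0.1. fail to reject H0.

n_eff = 14, pos = 10, neg = 4, p = 0.179565, fail to reject H0.


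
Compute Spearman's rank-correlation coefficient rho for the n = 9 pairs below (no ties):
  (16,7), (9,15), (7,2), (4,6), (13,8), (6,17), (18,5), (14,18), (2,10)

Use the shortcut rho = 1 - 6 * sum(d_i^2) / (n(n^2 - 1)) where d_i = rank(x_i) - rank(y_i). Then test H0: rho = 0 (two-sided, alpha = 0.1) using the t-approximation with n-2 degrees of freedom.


Step 1: Rank x and y separately (midranks; no ties here).
rank(x): 16->8, 9->5, 7->4, 4->2, 13->6, 6->3, 18->9, 14->7, 2->1
rank(y): 7->4, 15->7, 2->1, 6->3, 8->5, 17->8, 5->2, 18->9, 10->6
Step 2: d_i = R_x(i) - R_y(i); compute d_i^2.
  (8-4)^2=16, (5-7)^2=4, (4-1)^2=9, (2-3)^2=1, (6-5)^2=1, (3-8)^2=25, (9-2)^2=49, (7-9)^2=4, (1-6)^2=25
sum(d^2) = 134.
Step 3: rho = 1 - 6*134 / (9*(9^2 - 1)) = 1 - 804/720 = -0.116667.
Step 4: Under H0, t = rho * sqrt((n-2)/(1-rho^2)) = -0.3108 ~ t(7).
Step 5: Two-sided p-value from the t-distribution with 7 df = 0.765008.
Step 6: alpha = 0.1. fail to reject H0.

rho = -0.1167, p = 0.765008, fail to reject H0 at alpha = 0.1.


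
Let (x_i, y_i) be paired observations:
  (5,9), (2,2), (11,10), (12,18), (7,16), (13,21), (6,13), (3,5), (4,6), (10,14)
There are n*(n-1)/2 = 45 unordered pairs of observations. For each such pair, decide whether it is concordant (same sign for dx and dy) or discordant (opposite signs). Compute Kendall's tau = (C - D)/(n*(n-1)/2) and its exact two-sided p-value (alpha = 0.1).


Step 1: Enumerate the 45 unordered pairs (i,j) with i<j and classify each by sign(x_j-x_i) * sign(y_j-y_i).
  (1,2):dx=-3,dy=-7->C; (1,3):dx=+6,dy=+1->C; (1,4):dx=+7,dy=+9->C; (1,5):dx=+2,dy=+7->C
  (1,6):dx=+8,dy=+12->C; (1,7):dx=+1,dy=+4->C; (1,8):dx=-2,dy=-4->C; (1,9):dx=-1,dy=-3->C
  (1,10):dx=+5,dy=+5->C; (2,3):dx=+9,dy=+8->C; (2,4):dx=+10,dy=+16->C; (2,5):dx=+5,dy=+14->C
  (2,6):dx=+11,dy=+19->C; (2,7):dx=+4,dy=+11->C; (2,8):dx=+1,dy=+3->C; (2,9):dx=+2,dy=+4->C
  (2,10):dx=+8,dy=+12->C; (3,4):dx=+1,dy=+8->C; (3,5):dx=-4,dy=+6->D; (3,6):dx=+2,dy=+11->C
  (3,7):dx=-5,dy=+3->D; (3,8):dx=-8,dy=-5->C; (3,9):dx=-7,dy=-4->C; (3,10):dx=-1,dy=+4->D
  (4,5):dx=-5,dy=-2->C; (4,6):dx=+1,dy=+3->C; (4,7):dx=-6,dy=-5->C; (4,8):dx=-9,dy=-13->C
  (4,9):dx=-8,dy=-12->C; (4,10):dx=-2,dy=-4->C; (5,6):dx=+6,dy=+5->C; (5,7):dx=-1,dy=-3->C
  (5,8):dx=-4,dy=-11->C; (5,9):dx=-3,dy=-10->C; (5,10):dx=+3,dy=-2->D; (6,7):dx=-7,dy=-8->C
  (6,8):dx=-10,dy=-16->C; (6,9):dx=-9,dy=-15->C; (6,10):dx=-3,dy=-7->C; (7,8):dx=-3,dy=-8->C
  (7,9):dx=-2,dy=-7->C; (7,10):dx=+4,dy=+1->C; (8,9):dx=+1,dy=+1->C; (8,10):dx=+7,dy=+9->C
  (9,10):dx=+6,dy=+8->C
Step 2: C = 41, D = 4, total pairs = 45.
Step 3: tau = (C - D)/(n(n-1)/2) = (41 - 4)/45 = 0.822222.
Step 4: Exact two-sided p-value (enumerate n! = 3628800 permutations of y under H0): p = 0.000358.
Step 5: alpha = 0.1. reject H0.

tau_b = 0.8222 (C=41, D=4), p = 0.000358, reject H0.


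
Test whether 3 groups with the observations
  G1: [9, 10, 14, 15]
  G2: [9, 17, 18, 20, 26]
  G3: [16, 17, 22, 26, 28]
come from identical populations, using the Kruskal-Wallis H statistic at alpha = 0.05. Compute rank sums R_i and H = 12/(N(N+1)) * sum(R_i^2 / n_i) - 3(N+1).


Step 1: Combine all N = 14 observations and assign midranks.
sorted (value, group, rank): (9,G1,1.5), (9,G2,1.5), (10,G1,3), (14,G1,4), (15,G1,5), (16,G3,6), (17,G2,7.5), (17,G3,7.5), (18,G2,9), (20,G2,10), (22,G3,11), (26,G2,12.5), (26,G3,12.5), (28,G3,14)
Step 2: Sum ranks within each group.
R_1 = 13.5 (n_1 = 4)
R_2 = 40.5 (n_2 = 5)
R_3 = 51 (n_3 = 5)
Step 3: H = 12/(N(N+1)) * sum(R_i^2/n_i) - 3(N+1)
     = 12/(14*15) * (13.5^2/4 + 40.5^2/5 + 51^2/5) - 3*15
     = 0.057143 * 893.812 - 45
     = 6.075000.
Step 4: Ties present; correction factor C = 1 - 18/(14^3 - 14) = 0.993407. Corrected H = 6.075000 / 0.993407 = 6.115321.
Step 5: Under H0, H ~ chi^2(2); p-value = 0.046998.
Step 6: alpha = 0.05. reject H0.

H = 6.1153, df = 2, p = 0.046998, reject H0.


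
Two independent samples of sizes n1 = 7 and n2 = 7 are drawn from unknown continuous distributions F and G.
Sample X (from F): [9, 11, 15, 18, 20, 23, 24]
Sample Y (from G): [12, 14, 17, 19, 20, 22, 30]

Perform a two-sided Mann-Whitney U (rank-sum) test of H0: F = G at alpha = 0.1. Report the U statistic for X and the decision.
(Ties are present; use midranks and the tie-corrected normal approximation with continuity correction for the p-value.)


Step 1: Combine and sort all 14 observations; assign midranks.
sorted (value, group): (9,X), (11,X), (12,Y), (14,Y), (15,X), (17,Y), (18,X), (19,Y), (20,X), (20,Y), (22,Y), (23,X), (24,X), (30,Y)
ranks: 9->1, 11->2, 12->3, 14->4, 15->5, 17->6, 18->7, 19->8, 20->9.5, 20->9.5, 22->11, 23->12, 24->13, 30->14
Step 2: Rank sum for X: R1 = 1 + 2 + 5 + 7 + 9.5 + 12 + 13 = 49.5.
Step 3: U_X = R1 - n1(n1+1)/2 = 49.5 - 7*8/2 = 49.5 - 28 = 21.5.
       U_Y = n1*n2 - U_X = 49 - 21.5 = 27.5.
Step 4: Ties are present, so use the tie-corrected normal approximation (with continuity correction) for the p-value.
Step 5: p-value = 0.749128; compare to alpha = 0.1. fail to reject H0.

U_X = 21.5, p = 0.749128, fail to reject H0 at alpha = 0.1.


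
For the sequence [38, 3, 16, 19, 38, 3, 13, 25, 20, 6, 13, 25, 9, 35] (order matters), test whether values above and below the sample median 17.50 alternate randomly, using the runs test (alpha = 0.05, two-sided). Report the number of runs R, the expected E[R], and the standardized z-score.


Step 1: Compute median = 17.50; label A = above, B = below.
Labels in order: ABBAABBAABBABA  (n_A = 7, n_B = 7)
Step 2: Count runs R = 9.
Step 3: Under H0 (random ordering), E[R] = 2*n_A*n_B/(n_A+n_B) + 1 = 2*7*7/14 + 1 = 8.0000.
        Var[R] = 2*n_A*n_B*(2*n_A*n_B - n_A - n_B) / ((n_A+n_B)^2 * (n_A+n_B-1)) = 8232/2548 = 3.2308.
        SD[R] = 1.7974.
Step 4: Continuity-corrected z = (R - 0.5 - E[R]) / SD[R] = (9 - 0.5 - 8.0000) / 1.7974 = 0.2782.
Step 5: Two-sided p-value via normal approximation = 2*(1 - Phi(|z|)) = 0.780879.
Step 6: alpha = 0.05. fail to reject H0.

R = 9, z = 0.2782, p = 0.780879, fail to reject H0.


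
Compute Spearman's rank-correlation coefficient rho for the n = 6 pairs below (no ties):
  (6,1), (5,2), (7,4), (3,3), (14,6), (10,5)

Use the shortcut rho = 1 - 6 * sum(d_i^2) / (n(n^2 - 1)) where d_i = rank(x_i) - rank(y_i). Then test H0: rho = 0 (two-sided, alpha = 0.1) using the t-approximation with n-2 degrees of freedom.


Step 1: Rank x and y separately (midranks; no ties here).
rank(x): 6->3, 5->2, 7->4, 3->1, 14->6, 10->5
rank(y): 1->1, 2->2, 4->4, 3->3, 6->6, 5->5
Step 2: d_i = R_x(i) - R_y(i); compute d_i^2.
  (3-1)^2=4, (2-2)^2=0, (4-4)^2=0, (1-3)^2=4, (6-6)^2=0, (5-5)^2=0
sum(d^2) = 8.
Step 3: rho = 1 - 6*8 / (6*(6^2 - 1)) = 1 - 48/210 = 0.771429.
Step 4: Under H0, t = rho * sqrt((n-2)/(1-rho^2)) = 2.4247 ~ t(4).
Step 5: Two-sided p-value from the t-distribution with 4 df = 0.072397.
Step 6: alpha = 0.1. reject H0.

rho = 0.7714, p = 0.072397, reject H0 at alpha = 0.1.
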